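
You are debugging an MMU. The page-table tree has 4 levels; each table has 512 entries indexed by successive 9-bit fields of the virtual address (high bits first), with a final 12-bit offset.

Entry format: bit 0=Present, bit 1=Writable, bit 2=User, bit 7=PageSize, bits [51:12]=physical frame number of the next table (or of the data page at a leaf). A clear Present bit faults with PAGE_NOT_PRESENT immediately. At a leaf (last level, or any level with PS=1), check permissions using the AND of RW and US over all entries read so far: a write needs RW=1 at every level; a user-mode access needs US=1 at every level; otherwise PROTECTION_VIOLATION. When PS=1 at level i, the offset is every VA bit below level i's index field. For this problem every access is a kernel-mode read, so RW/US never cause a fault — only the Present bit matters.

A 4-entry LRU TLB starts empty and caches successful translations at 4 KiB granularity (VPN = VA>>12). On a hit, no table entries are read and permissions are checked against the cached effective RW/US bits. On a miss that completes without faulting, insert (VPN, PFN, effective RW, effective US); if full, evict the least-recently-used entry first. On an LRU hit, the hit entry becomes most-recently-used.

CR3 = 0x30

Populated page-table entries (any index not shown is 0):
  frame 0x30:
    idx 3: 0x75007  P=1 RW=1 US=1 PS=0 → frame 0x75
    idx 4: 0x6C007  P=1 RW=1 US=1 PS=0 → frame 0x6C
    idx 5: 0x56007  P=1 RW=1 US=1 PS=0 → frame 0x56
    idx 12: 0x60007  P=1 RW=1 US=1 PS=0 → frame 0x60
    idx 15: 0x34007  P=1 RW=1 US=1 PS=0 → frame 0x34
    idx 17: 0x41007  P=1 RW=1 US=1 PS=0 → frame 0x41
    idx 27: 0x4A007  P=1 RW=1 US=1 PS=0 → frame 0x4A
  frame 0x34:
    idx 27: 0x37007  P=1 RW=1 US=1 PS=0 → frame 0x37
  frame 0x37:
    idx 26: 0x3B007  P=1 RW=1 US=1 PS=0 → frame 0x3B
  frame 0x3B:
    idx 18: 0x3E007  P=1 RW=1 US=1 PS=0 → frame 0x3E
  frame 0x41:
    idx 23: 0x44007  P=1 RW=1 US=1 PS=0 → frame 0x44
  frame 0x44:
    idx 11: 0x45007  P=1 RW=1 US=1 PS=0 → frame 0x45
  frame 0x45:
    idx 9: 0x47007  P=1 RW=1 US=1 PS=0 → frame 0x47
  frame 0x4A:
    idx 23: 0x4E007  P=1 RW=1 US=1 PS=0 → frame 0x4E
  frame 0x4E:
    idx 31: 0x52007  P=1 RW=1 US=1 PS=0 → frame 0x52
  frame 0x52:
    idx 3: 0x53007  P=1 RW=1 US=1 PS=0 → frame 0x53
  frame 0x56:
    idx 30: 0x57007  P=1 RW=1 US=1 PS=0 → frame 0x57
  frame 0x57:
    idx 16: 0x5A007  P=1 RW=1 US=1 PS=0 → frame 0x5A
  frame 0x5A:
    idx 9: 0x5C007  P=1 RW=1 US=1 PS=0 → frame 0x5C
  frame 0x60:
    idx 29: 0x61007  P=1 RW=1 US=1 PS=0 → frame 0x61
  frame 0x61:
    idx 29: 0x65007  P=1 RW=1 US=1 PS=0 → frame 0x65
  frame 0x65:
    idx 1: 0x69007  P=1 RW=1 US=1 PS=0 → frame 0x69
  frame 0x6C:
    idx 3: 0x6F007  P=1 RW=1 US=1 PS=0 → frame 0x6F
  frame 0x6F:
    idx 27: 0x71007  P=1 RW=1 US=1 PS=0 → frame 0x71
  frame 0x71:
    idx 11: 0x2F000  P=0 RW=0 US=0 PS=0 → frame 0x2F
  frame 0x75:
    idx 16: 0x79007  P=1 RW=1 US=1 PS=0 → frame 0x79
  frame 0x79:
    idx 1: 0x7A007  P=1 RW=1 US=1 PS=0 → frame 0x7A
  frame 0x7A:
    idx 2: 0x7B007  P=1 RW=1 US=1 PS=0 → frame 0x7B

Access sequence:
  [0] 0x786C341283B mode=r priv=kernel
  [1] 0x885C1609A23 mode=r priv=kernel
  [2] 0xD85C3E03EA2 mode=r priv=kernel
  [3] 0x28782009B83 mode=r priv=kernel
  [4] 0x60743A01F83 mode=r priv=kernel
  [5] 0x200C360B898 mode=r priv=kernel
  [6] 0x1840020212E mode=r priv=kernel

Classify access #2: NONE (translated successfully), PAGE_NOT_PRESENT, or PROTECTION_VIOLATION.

Walk each access:
#0 VA=0x786C341283B (r,kernel):
  L0 @0x30[15] → 0x34007  P=1,RW=1,US=1,PS=0
  L1 @0x34[27] → 0x37007  P=1,RW=1,US=1,PS=0
  L2 @0x37[26] → 0x3B007  P=1,RW=1,US=1,PS=0
  L3 @0x3B[18] → 0x3E007  P=1,RW=1,US=1,PS=0
  ✓ 0x3E83B  — 4 lookups
#1 VA=0x885C1609A23 (r,kernel):
  L0 @0x30[17] → 0x41007  P=1,RW=1,US=1,PS=0
  L1 @0x41[23] → 0x44007  P=1,RW=1,US=1,PS=0
  L2 @0x44[11] → 0x45007  P=1,RW=1,US=1,PS=0
  L3 @0x45[9] → 0x47007  P=1,RW=1,US=1,PS=0
  ✓ 0x47A23  — 4 lookups
#2 VA=0xD85C3E03EA2 (r,kernel):
  L0 @0x30[27] → 0x4A007  P=1,RW=1,US=1,PS=0
  L1 @0x4A[23] → 0x4E007  P=1,RW=1,US=1,PS=0
  L2 @0x4E[31] → 0x52007  P=1,RW=1,US=1,PS=0
  L3 @0x52[3] → 0x53007  P=1,RW=1,US=1,PS=0
  ✓ 0x53EA2  — 4 lookups
#3 VA=0x28782009B83 (r,kernel):
  L0 @0x30[5] → 0x56007  P=1,RW=1,US=1,PS=0
  L1 @0x56[30] → 0x57007  P=1,RW=1,US=1,PS=0
  L2 @0x57[16] → 0x5A007  P=1,RW=1,US=1,PS=0
  L3 @0x5A[9] → 0x5C007  P=1,RW=1,US=1,PS=0
  ✓ 0x5CB83  — 4 lookups
#4 VA=0x60743A01F83 (r,kernel):
  L0 @0x30[12] → 0x60007  P=1,RW=1,US=1,PS=0
  L1 @0x60[29] → 0x61007  P=1,RW=1,US=1,PS=0
  L2 @0x61[29] → 0x65007  P=1,RW=1,US=1,PS=0
  L3 @0x65[1] → 0x69007  P=1,RW=1,US=1,PS=0
  ✓ 0x69F83  — 4 lookups
#5 VA=0x200C360B898 (r,kernel):
  L0 @0x30[4] → 0x6C007  P=1,RW=1,US=1,PS=0
  L1 @0x6C[3] → 0x6F007  P=1,RW=1,US=1,PS=0
  L2 @0x6F[27] → 0x71007  P=1,RW=1,US=1,PS=0
  L3 @0x71[11] → 0x2F000  P=0,RW=0,US=0,PS=0
  ⇒ fault: PAGE_NOT_PRESENT  — 4 lookups
#6 VA=0x1840020212E (r,kernel):
  L0 @0x30[3] → 0x75007  P=1,RW=1,US=1,PS=0
  L1 @0x75[16] → 0x79007  P=1,RW=1,US=1,PS=0
  L2 @0x79[1] → 0x7A007  P=1,RW=1,US=1,PS=0
  L3 @0x7A[2] → 0x7B007  P=1,RW=1,US=1,PS=0
  ✓ 0x7B12E  — 4 lookups

Access #2 fault: NONE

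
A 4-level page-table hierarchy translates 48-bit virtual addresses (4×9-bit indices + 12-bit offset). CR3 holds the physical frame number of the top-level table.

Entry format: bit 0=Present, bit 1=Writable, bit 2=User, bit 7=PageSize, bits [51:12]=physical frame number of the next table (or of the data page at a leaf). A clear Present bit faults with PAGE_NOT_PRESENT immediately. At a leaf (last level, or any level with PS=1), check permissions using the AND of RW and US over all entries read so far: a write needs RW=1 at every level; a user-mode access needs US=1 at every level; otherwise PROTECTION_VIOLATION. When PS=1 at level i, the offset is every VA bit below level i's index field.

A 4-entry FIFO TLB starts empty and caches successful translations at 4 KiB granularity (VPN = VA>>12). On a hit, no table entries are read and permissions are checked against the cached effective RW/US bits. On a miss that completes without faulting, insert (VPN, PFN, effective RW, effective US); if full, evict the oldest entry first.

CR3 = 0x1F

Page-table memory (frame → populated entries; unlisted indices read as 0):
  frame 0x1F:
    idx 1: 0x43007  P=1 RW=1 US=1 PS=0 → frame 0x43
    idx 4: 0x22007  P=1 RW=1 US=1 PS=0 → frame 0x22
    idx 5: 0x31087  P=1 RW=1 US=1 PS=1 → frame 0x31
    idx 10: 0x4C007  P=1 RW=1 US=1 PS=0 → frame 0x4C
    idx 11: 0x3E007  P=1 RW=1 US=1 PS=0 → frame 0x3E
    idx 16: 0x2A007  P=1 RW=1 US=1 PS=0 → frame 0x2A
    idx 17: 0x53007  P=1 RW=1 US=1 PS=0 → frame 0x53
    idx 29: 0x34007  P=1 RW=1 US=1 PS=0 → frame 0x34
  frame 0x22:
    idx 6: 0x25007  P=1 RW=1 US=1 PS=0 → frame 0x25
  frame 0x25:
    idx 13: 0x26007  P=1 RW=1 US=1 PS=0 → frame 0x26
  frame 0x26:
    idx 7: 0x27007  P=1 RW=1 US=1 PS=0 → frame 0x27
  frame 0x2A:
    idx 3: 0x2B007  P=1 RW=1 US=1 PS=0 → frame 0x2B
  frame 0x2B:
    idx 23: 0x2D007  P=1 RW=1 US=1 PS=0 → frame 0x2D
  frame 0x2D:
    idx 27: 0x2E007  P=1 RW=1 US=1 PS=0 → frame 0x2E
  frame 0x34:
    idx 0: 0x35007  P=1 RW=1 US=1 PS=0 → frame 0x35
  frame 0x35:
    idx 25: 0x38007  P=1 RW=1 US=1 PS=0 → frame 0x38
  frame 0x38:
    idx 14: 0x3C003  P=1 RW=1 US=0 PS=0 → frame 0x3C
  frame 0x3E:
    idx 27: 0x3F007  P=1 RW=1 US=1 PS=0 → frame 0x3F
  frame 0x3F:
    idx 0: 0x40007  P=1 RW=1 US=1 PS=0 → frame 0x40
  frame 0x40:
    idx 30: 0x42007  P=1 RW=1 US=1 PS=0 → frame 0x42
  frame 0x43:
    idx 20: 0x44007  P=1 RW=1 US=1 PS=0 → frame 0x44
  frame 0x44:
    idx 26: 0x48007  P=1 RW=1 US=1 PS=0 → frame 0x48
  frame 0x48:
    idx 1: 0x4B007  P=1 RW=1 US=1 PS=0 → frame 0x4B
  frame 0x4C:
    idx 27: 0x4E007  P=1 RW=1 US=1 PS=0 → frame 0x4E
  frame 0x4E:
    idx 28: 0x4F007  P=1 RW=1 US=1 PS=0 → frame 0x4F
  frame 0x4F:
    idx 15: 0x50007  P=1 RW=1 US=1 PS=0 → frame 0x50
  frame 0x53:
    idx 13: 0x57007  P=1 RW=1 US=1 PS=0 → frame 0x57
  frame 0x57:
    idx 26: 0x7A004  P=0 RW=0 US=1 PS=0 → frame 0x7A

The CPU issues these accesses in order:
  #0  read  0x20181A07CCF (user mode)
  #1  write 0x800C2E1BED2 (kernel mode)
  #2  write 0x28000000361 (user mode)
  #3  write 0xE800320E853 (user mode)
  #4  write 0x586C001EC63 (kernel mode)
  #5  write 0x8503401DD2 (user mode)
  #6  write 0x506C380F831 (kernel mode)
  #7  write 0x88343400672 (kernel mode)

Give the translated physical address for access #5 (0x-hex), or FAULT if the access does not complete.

Walk each access:
#0 VA=0x20181A07CCF (r,user):
  L0 @0x1F[4] → 0x22007  P=1,RW=1,US=1,PS=0
  L1 @0x22[6] → 0x25007  P=1,RW=1,US=1,PS=0
  L2 @0x25[13] → 0x26007  P=1,RW=1,US=1,PS=0
  L3 @0x26[7] → 0x27007  P=1,RW=1,US=1,PS=0
  ⇒ phys 0x27CCF  [4 reads]
#1 VA=0x800C2E1BED2 (w,kernel):
  L0 @0x1F[16] → 0x2A007  P=1,RW=1,US=1,PS=0
  L1 @0x2A[3] → 0x2B007  P=1,RW=1,US=1,PS=0
  L2 @0x2B[23] → 0x2D007  P=1,RW=1,US=1,PS=0
  L3 @0x2D[27] → 0x2E007  P=1,RW=1,US=1,PS=0
  ⇒ phys 0x2EED2  [4 reads]
#2 VA=0x28000000361 (w,user):
  L0 @0x1F[5] → 0x31087  P=1,RW=1,US=1,PS=1
  ⇒ phys 0x31361 (huge @L0)  [1 reads]
#3 VA=0xE800320E853 (w,user):
  L0 @0x1F[29] → 0x34007  P=1,RW=1,US=1,PS=0
  L1 @0x34[0] → 0x35007  P=1,RW=1,US=1,PS=0
  L2 @0x35[25] → 0x38007  P=1,RW=1,US=1,PS=0
  L3 @0x38[14] → 0x3C003  P=1,RW=1,US=0,PS=0
  → PROTECTION_VIOLATION  (4 entries read)
#4 VA=0x586C001EC63 (w,kernel):
  L0 @0x1F[11] → 0x3E007  P=1,RW=1,US=1,PS=0
  L1 @0x3E[27] → 0x3F007  P=1,RW=1,US=1,PS=0
  L2 @0x3F[0] → 0x40007  P=1,RW=1,US=1,PS=0
  L3 @0x40[30] → 0x42007  P=1,RW=1,US=1,PS=0
  ⇒ phys 0x42C63  [4 reads]
#5 VA=0x8503401DD2 (w,user):
  L0 @0x1F[1] → 0x43007  P=1,RW=1,US=1,PS=0
  L1 @0x43[20] → 0x44007  P=1,RW=1,US=1,PS=0
  L2 @0x44[26] → 0x48007  P=1,RW=1,US=1,PS=0
  L3 @0x48[1] → 0x4B007  P=1,RW=1,US=1,PS=0
  ⇒ phys 0x4BDD2  [4 reads]
#6 VA=0x506C380F831 (w,kernel):
  L0 @0x1F[10] → 0x4C007  P=1,RW=1,US=1,PS=0
  L1 @0x4C[27] → 0x4E007  P=1,RW=1,US=1,PS=0
  L2 @0x4E[28] → 0x4F007  P=1,RW=1,US=1,PS=0
  L3 @0x4F[15] → 0x50007  P=1,RW=1,US=1,PS=0
  ⇒ phys 0x50831  [4 reads]
#7 VA=0x88343400672 (w,kernel):
  L0 @0x1F[17] → 0x53007  P=1,RW=1,US=1,PS=0
  L1 @0x53[13] → 0x57007  P=1,RW=1,US=1,PS=0
  L2 @0x57[26] → 0x7A004  P=0,RW=0,US=1,PS=0
  → PAGE_NOT_PRESENT  (3 entries read)

Access #5 PA: 0x4BDD2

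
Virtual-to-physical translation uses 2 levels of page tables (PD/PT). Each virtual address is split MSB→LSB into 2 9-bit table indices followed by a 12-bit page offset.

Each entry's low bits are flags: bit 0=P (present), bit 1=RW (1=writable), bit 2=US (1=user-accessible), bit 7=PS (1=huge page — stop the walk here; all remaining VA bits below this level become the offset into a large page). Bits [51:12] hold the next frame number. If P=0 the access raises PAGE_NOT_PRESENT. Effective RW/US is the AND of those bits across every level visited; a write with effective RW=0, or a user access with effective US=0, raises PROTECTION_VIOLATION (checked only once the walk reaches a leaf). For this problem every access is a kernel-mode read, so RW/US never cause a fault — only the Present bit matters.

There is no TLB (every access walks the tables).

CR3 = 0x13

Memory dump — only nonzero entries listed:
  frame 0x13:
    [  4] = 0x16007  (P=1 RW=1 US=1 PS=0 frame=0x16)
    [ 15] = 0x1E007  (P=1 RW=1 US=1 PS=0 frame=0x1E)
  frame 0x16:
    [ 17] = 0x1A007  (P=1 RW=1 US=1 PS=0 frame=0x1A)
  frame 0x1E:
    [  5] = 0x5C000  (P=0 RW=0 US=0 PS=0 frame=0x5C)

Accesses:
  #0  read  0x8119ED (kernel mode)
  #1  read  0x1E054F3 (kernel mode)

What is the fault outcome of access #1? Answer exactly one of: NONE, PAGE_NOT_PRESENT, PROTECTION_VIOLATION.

Per-access translation:
#0 VA=0x8119ED (r,kernel):
  lvl0: tbl 0x13, slot 4 ⇒ 0x16007 (P1/RW1/US1/PS0)
  lvl1: tbl 0x16, slot 17 ⇒ 0x1A007 (P1/RW1/US1/PS0)
  ✓ 0x1A9ED  — 2 lookups
#1 VA=0x1E054F3 (r,kernel):
  lvl0: tbl 0x13, slot 15 ⇒ 0x1E007 (P1/RW1/US1/PS0)
  lvl1: tbl 0x1E, slot 5 ⇒ 0x5C000 (P0/RW0/US0/PS0)
  → PAGE_NOT_PRESENT  (2 entries read)

Access #1 fault: PAGE_NOT_PRESENT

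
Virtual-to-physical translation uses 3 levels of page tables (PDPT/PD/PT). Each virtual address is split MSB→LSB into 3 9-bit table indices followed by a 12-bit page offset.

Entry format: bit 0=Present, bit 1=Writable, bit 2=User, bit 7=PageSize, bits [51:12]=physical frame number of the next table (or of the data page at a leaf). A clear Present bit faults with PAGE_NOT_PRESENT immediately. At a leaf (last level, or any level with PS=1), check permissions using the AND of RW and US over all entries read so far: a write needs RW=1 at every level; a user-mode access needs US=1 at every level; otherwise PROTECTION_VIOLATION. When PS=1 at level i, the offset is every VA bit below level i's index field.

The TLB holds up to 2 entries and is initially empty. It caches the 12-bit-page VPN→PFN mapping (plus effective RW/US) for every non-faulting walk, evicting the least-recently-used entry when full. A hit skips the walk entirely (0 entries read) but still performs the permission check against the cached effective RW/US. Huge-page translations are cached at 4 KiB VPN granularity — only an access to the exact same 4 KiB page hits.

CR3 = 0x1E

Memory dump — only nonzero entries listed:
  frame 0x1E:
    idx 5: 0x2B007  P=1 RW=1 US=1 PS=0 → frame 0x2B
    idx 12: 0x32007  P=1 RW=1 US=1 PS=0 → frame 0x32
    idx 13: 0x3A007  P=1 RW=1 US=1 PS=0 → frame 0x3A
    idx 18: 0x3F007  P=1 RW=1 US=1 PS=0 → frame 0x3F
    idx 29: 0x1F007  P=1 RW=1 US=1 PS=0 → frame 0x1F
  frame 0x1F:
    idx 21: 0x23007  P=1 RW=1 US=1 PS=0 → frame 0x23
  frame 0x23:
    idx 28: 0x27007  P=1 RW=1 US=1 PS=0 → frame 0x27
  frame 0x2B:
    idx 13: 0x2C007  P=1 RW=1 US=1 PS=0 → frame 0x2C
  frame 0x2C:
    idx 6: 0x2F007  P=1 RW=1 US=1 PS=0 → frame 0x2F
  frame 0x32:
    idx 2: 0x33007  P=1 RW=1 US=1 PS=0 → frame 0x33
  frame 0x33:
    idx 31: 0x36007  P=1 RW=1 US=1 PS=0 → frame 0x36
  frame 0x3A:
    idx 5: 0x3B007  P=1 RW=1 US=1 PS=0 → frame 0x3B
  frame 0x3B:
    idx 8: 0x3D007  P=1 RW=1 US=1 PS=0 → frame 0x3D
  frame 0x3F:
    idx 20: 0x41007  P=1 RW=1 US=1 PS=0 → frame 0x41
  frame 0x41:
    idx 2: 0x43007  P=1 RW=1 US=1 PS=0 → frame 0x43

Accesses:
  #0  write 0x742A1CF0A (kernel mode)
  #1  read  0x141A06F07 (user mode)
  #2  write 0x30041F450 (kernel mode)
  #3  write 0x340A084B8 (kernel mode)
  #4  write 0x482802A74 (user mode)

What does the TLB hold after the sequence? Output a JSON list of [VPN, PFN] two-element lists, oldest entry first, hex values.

Per-access translation:
#0 VA=0x742A1CF0A (w,kernel):
  L0: frame=0x1E idx=29 entry=0x1F007 [P=1 RW=1 US=1 PS=0]
  L1: frame=0x1F idx=21 entry=0x23007 [P=1 RW=1 US=1 PS=0]
  L2: frame=0x23 idx=28 entry=0x27007 [P=1 RW=1 US=1 PS=0]
  ✓ 0x27F0A  — 3 lookups
#1 VA=0x141A06F07 (r,user):
  L0: frame=0x1E idx=5 entry=0x2B007 [P=1 RW=1 US=1 PS=0]
  L1: frame=0x2B idx=13 entry=0x2C007 [P=1 RW=1 US=1 PS=0]
  L2: frame=0x2C idx=6 entry=0x2F007 [P=1 RW=1 US=1 PS=0]
  ✓ 0x2FF07  — 3 lookups
#2 VA=0x30041F450 (w,kernel):
  L0: frame=0x1E idx=12 entry=0x32007 [P=1 RW=1 US=1 PS=0]
  L1: frame=0x32 idx=2 entry=0x33007 [P=1 RW=1 US=1 PS=0]
  L2: frame=0x33 idx=31 entry=0x36007 [P=1 RW=1 US=1 PS=0]
  ✓ 0x36450  — 3 lookups
#3 VA=0x340A084B8 (w,kernel):
  L0: frame=0x1E idx=13 entry=0x3A007 [P=1 RW=1 US=1 PS=0]
  L1: frame=0x3A idx=5 entry=0x3B007 [P=1 RW=1 US=1 PS=0]
  L2: frame=0x3B idx=8 entry=0x3D007 [P=1 RW=1 US=1 PS=0]
  ✓ 0x3D4B8  — 3 lookups
#4 VA=0x482802A74 (w,user):
  L0: frame=0x1E idx=18 entry=0x3F007 [P=1 RW=1 US=1 PS=0]
  L1: frame=0x3F idx=20 entry=0x41007 [P=1 RW=1 US=1 PS=0]
  L2: frame=0x41 idx=2 entry=0x43007 [P=1 RW=1 US=1 PS=0]
  ✓ 0x43A74  — 3 lookups

TLB: [["0x340A08", "0x3D"], ["0x482802", "0x43"]]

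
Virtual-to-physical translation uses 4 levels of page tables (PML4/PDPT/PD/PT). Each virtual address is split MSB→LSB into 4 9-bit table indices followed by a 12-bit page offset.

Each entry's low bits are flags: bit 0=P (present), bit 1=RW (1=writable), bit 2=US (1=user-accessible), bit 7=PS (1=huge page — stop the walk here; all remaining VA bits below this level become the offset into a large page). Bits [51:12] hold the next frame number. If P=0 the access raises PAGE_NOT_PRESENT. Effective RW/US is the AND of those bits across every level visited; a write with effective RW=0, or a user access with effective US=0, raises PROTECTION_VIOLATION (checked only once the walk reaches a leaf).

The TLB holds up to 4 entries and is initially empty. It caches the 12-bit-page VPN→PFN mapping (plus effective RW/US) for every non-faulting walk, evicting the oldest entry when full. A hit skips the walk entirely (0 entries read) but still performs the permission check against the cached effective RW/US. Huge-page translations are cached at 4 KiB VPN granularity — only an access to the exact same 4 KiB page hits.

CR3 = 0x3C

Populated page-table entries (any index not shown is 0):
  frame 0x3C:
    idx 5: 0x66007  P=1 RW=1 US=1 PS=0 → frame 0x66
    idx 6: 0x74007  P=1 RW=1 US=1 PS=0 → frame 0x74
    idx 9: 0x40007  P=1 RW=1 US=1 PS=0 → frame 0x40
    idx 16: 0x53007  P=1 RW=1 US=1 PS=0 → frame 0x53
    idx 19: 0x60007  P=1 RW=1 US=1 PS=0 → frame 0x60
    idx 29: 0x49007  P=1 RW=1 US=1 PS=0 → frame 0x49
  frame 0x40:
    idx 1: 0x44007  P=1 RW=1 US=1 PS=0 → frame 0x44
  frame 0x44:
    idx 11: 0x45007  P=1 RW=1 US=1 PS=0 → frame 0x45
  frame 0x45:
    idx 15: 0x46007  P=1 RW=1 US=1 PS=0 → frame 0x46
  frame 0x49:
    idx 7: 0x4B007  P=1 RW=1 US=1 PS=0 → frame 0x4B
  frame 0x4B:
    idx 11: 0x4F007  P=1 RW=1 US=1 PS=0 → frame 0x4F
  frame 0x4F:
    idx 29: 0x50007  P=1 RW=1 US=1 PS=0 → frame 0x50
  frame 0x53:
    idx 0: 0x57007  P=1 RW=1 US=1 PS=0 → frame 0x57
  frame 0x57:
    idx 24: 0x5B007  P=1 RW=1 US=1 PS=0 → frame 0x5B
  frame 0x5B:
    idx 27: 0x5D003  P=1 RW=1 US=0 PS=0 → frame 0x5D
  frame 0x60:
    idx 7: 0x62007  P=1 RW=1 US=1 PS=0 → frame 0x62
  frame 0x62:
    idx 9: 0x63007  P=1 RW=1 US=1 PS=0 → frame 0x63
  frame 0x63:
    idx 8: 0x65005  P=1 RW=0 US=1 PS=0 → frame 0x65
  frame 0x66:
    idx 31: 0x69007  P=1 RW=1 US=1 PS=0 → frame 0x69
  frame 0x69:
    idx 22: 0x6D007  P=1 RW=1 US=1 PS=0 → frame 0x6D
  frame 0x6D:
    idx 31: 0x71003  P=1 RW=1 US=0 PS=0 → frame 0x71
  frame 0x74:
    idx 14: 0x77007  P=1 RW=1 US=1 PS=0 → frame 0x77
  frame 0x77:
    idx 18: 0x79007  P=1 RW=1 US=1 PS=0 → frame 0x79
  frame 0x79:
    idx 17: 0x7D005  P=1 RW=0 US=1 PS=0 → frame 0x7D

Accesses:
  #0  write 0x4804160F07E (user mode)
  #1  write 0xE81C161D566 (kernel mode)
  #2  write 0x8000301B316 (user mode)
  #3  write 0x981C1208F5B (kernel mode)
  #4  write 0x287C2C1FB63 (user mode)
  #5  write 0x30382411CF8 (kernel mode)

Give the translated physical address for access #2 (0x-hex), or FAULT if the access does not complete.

Per-access translation:
#0 VA=0x4804160F07E (w,user):
  L0 @0x3C[9] → 0x40007  P=1,RW=1,US=1,PS=0
  L1 @0x40[1] → 0x44007  P=1,RW=1,US=1,PS=0
  L2 @0x44[11] → 0x45007  P=1,RW=1,US=1,PS=0
  L3 @0x45[15] → 0x46007  P=1,RW=1,US=1,PS=0
  ✓ 0x4607E  — 4 lookups
#1 VA=0xE81C161D566 (w,kernel):
  L0 @0x3C[29] → 0x49007  P=1,RW=1,US=1,PS=0
  L1 @0x49[7] → 0x4B007  P=1,RW=1,US=1,PS=0
  L2 @0x4B[11] → 0x4F007  P=1,RW=1,US=1,PS=0
  L3 @0x4F[29] → 0x50007  P=1,RW=1,US=1,PS=0
  ✓ 0x50566  — 4 lookups
#2 VA=0x8000301B316 (w,user):
  L0 @0x3C[16] → 0x53007  P=1,RW=1,US=1,PS=0
  L1 @0x53[0] → 0x57007  P=1,RW=1,US=1,PS=0
  L2 @0x57[24] → 0x5B007  P=1,RW=1,US=1,PS=0
  L3 @0x5B[27] → 0x5D003  P=1,RW=1,US=0,PS=0
  ⇒ fault: PROTECTION_VIOLATION  — 4 lookups
#3 VA=0x981C1208F5B (w,kernel):
  L0 @0x3C[19] → 0x60007  P=1,RW=1,US=1,PS=0
  L1 @0x60[7] → 0x62007  P=1,RW=1,US=1,PS=0
  L2 @0x62[9] → 0x63007  P=1,RW=1,US=1,PS=0
  L3 @0x63[8] → 0x65005  P=1,RW=0,US=1,PS=0
  ⇒ fault: PROTECTION_VIOLATION  — 4 lookups
#4 VA=0x287C2C1FB63 (w,user):
  L0 @0x3C[5] → 0x66007  P=1,RW=1,US=1,PS=0
  L1 @0x66[31] → 0x69007  P=1,RW=1,US=1,PS=0
  L2 @0x69[22] → 0x6D007  P=1,RW=1,US=1,PS=0
  L3 @0x6D[31] → 0x71003  P=1,RW=1,US=0,PS=0
  ⇒ fault: PROTECTION_VIOLATION  — 4 lookups
#5 VA=0x30382411CF8 (w,kernel):
  L0 @0x3C[6] → 0x74007  P=1,RW=1,US=1,PS=0
  L1 @0x74[14] → 0x77007  P=1,RW=1,US=1,PS=0
  L2 @0x77[18] → 0x79007  P=1,RW=1,US=1,PS=0
  L3 @0x79[17] → 0x7D005  P=1,RW=0,US=1,PS=0
  ⇒ fault: PROTECTION_VIOLATION  — 4 lookups

Access #2 PA: FAULT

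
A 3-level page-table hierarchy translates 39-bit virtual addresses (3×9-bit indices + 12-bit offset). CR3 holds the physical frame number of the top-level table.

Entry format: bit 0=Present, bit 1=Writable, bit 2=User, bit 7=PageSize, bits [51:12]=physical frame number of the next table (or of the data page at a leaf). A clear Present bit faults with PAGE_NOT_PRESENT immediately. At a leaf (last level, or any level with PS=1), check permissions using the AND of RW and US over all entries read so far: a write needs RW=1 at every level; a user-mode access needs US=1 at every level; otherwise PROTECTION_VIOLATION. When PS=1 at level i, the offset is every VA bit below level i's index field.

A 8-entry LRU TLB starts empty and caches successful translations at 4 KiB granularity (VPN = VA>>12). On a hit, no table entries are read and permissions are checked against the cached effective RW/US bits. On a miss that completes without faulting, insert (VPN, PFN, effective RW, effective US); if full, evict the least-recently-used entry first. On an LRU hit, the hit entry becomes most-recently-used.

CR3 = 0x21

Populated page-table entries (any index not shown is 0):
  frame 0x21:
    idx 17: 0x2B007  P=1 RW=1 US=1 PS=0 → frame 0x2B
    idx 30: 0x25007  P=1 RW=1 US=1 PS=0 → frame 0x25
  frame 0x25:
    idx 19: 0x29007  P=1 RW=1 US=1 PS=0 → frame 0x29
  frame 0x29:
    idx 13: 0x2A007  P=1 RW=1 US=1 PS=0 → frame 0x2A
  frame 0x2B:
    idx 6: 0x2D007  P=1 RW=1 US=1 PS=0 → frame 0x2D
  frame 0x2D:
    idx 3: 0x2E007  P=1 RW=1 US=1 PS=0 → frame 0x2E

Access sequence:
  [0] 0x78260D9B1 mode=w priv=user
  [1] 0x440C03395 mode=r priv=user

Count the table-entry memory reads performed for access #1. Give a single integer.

Trace:
#0 VA=0x78260D9B1 (w,user):
  lvl0: tbl 0x21, slot 30 ⇒ 0x25007 (P1/RW1/US1/PS0)
  lvl1: tbl 0x25, slot 19 ⇒ 0x29007 (P1/RW1/US1/PS0)
  lvl2: tbl 0x29, slot 13 ⇒ 0x2A007 (P1/RW1/US1/PS0)
  ⇒ phys 0x2A9B1  [3 reads]
#1 VA=0x440C03395 (r,user):
  lvl0: tbl 0x21, slot 17 ⇒ 0x2B007 (P1/RW1/US1/PS0)
  lvl1: tbl 0x2B, slot 6 ⇒ 0x2D007 (P1/RW1/US1/PS0)
  lvl2: tbl 0x2D, slot 3 ⇒ 0x2E007 (P1/RW1/US1/PS0)
  ⇒ phys 0x2E395  [3 reads]

Entries read for #1: 3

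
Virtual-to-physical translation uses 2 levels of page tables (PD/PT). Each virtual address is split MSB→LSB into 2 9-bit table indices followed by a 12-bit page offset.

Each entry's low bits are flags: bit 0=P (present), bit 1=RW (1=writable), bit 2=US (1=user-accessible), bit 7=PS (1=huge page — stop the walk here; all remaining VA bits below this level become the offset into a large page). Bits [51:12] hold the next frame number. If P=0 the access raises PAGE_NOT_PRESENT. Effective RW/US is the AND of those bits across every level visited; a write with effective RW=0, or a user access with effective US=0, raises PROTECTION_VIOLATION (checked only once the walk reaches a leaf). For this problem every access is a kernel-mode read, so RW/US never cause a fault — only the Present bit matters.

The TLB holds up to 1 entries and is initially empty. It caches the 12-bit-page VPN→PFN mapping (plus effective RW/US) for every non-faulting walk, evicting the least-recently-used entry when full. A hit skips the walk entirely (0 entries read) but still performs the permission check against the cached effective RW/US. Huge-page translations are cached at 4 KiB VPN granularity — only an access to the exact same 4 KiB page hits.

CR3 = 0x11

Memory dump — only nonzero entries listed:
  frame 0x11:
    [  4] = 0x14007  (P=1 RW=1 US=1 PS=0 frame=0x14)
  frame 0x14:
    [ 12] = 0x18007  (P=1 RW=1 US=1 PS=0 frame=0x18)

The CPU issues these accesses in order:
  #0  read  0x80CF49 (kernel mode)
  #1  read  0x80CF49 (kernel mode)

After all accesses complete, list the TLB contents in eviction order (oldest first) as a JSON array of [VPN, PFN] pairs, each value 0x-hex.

Walk each access:
#0 VA=0x80CF49 (r,kernel):
  [0] read 0x11 idx=4: raw=0x14007 flags P=1 W=1 U=1 S=0
  [1] read 0x14 idx=12: raw=0x18007 flags P=1 W=1 U=1 S=0
  ⇒ phys 0x18F49  [2 reads]
#1 VA=0x80CF49 (r,kernel):
  TLB hit vpn=0x80C → PA=0x18F49

TLB: [["0x80C", "0x18"]]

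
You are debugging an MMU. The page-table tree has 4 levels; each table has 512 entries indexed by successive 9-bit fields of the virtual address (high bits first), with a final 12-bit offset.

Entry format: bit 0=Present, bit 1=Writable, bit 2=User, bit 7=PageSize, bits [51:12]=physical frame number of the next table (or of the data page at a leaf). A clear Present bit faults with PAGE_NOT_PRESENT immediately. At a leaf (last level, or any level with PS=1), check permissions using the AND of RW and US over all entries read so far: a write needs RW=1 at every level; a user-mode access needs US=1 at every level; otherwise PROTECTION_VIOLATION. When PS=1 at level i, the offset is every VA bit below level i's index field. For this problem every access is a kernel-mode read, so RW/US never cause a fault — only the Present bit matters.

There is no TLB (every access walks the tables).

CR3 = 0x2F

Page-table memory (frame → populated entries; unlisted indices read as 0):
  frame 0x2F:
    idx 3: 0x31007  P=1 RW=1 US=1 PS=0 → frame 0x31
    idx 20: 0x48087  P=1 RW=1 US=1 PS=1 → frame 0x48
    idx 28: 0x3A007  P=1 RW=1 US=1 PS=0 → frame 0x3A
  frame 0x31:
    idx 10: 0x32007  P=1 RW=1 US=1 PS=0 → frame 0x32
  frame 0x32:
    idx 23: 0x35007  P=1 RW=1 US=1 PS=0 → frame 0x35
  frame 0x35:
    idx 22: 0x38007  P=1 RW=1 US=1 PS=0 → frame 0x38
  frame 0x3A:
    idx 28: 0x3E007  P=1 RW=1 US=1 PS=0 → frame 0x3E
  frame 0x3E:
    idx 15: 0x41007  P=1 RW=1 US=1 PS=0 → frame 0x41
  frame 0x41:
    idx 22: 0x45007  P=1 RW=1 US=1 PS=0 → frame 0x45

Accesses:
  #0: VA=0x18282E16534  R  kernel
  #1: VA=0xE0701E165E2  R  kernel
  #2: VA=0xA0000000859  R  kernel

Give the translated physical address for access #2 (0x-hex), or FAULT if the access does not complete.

Walk each access:
#0 VA=0x18282E16534 (r,kernel):
  lvl0: tbl 0x2F, slot 3 ⇒ 0x31007 (P1/RW1/US1/PS0)
  lvl1: tbl 0x31, slot 10 ⇒ 0x32007 (P1/RW1/US1/PS0)
  lvl2: tbl 0x32, slot 23 ⇒ 0x35007 (P1/RW1/US1/PS0)
  lvl3: tbl 0x35, slot 22 ⇒ 0x38007 (P1/RW1/US1/PS0)
  ⇒ phys 0x38534  [4 reads]
#1 VA=0xE0701E165E2 (r,kernel):
  lvl0: tbl 0x2F, slot 28 ⇒ 0x3A007 (P1/RW1/US1/PS0)
  lvl1: tbl 0x3A, slot 28 ⇒ 0x3E007 (P1/RW1/US1/PS0)
  lvl2: tbl 0x3E, slot 15 ⇒ 0x41007 (P1/RW1/US1/PS0)
  lvl3: tbl 0x41, slot 22 ⇒ 0x45007 (P1/RW1/US1/PS0)
  ⇒ phys 0x455E2  [4 reads]
#2 VA=0xA0000000859 (r,kernel):
  lvl0: tbl 0x2F, slot 20 ⇒ 0x48087 (P1/RW1/US1/PS1)
  ⇒ phys 0x48859 (huge @L0)  [1 reads]

Access #2 PA: 0x48859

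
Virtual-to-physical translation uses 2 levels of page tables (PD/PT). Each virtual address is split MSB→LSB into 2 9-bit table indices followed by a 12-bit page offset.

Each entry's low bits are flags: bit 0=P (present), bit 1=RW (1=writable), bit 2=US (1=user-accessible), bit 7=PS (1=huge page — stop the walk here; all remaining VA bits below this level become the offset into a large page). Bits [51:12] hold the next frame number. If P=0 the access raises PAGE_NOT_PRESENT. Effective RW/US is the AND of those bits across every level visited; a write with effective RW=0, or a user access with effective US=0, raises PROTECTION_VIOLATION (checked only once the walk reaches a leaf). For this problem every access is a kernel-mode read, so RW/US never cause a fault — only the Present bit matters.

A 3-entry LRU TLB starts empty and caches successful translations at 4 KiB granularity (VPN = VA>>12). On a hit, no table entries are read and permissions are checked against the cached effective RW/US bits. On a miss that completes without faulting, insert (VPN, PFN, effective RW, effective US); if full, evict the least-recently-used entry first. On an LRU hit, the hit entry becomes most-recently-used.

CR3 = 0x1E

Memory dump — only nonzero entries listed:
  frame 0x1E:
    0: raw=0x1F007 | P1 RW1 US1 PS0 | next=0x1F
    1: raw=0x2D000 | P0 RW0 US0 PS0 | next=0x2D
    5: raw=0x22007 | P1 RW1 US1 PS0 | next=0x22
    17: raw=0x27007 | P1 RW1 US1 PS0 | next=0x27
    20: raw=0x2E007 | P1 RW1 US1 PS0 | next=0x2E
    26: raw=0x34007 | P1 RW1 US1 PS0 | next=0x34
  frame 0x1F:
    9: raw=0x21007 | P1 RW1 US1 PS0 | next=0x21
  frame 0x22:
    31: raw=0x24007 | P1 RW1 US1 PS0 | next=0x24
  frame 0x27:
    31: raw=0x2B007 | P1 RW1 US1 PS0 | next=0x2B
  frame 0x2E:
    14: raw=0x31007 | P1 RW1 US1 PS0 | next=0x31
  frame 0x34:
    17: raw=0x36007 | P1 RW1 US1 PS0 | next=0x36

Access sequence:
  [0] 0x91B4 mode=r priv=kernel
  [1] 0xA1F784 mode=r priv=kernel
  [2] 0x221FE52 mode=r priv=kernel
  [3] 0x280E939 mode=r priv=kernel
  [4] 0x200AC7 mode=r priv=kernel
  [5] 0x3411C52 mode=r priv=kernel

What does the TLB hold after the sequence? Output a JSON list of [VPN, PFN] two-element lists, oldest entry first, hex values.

Trace:
#0 VA=0x91B4 (r,kernel):
  L0: frame=0x1E idx=0 entry=0x1F007 [P=1 RW=1 US=1 PS=0]
  L1: frame=0x1F idx=9 entry=0x21007 [P=1 RW=1 US=1 PS=0]
  ⇒ phys 0x211B4  [2 reads]
#1 VA=0xA1F784 (r,kernel):
  L0: frame=0x1E idx=5 entry=0x22007 [P=1 RW=1 US=1 PS=0]
  L1: frame=0x22 idx=31 entry=0x24007 [P=1 RW=1 US=1 PS=0]
  ⇒ phys 0x24784  [2 reads]
#2 VA=0x221FE52 (r,kernel):
  L0: frame=0x1E idx=17 entry=0x27007 [P=1 RW=1 US=1 PS=0]
  L1: frame=0x27 idx=31 entry=0x2B007 [P=1 RW=1 US=1 PS=0]
  ⇒ phys 0x2BE52  [2 reads]
#3 VA=0x280E939 (r,kernel):
  L0: frame=0x1E idx=20 entry=0x2E007 [P=1 RW=1 US=1 PS=0]
  L1: frame=0x2E idx=14 entry=0x31007 [P=1 RW=1 US=1 PS=0]
  ⇒ phys 0x31939  [2 reads]
#4 VA=0x200AC7 (r,kernel):
  L0: frame=0x1E idx=1 entry=0x2D000 [P=0 RW=0 US=0 PS=0]
  ✗ PAGE_NOT_PRESENT  [1 reads]
#5 VA=0x3411C52 (r,kernel):
  L0: frame=0x1E idx=26 entry=0x34007 [P=1 RW=1 US=1 PS=0]
  L1: frame=0x34 idx=17 entry=0x36007 [P=1 RW=1 US=1 PS=0]
  ⇒ phys 0x36C52  [2 reads]

TLB: [["0x221F", "0x2B"], ["0x280E", "0x31"], ["0x3411", "0x36"]]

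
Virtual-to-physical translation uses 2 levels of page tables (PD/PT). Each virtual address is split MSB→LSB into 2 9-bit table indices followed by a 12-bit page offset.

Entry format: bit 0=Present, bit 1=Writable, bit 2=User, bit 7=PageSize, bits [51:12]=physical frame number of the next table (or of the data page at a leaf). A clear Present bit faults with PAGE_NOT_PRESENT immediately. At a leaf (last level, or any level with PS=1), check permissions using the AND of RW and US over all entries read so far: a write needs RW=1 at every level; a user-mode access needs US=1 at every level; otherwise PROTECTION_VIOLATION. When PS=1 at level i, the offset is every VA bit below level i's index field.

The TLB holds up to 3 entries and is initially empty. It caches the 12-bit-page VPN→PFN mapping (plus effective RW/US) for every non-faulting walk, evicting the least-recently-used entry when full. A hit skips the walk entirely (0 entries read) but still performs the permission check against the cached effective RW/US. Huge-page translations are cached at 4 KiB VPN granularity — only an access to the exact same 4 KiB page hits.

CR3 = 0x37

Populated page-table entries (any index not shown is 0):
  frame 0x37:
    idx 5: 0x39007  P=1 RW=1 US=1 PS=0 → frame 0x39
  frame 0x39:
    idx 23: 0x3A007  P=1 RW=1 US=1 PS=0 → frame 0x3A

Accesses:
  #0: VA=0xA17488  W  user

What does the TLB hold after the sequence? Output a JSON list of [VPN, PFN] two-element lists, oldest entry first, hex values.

Per-access translation:
#0 VA=0xA17488 (w,user):
  L0 @0x37[5] → 0x39007  P=1,RW=1,US=1,PS=0
  L1 @0x39[23] → 0x3A007  P=1,RW=1,US=1,PS=0
  → PA=0x3A488  (2 entries read)

TLB: [["0xA17", "0x3A"]]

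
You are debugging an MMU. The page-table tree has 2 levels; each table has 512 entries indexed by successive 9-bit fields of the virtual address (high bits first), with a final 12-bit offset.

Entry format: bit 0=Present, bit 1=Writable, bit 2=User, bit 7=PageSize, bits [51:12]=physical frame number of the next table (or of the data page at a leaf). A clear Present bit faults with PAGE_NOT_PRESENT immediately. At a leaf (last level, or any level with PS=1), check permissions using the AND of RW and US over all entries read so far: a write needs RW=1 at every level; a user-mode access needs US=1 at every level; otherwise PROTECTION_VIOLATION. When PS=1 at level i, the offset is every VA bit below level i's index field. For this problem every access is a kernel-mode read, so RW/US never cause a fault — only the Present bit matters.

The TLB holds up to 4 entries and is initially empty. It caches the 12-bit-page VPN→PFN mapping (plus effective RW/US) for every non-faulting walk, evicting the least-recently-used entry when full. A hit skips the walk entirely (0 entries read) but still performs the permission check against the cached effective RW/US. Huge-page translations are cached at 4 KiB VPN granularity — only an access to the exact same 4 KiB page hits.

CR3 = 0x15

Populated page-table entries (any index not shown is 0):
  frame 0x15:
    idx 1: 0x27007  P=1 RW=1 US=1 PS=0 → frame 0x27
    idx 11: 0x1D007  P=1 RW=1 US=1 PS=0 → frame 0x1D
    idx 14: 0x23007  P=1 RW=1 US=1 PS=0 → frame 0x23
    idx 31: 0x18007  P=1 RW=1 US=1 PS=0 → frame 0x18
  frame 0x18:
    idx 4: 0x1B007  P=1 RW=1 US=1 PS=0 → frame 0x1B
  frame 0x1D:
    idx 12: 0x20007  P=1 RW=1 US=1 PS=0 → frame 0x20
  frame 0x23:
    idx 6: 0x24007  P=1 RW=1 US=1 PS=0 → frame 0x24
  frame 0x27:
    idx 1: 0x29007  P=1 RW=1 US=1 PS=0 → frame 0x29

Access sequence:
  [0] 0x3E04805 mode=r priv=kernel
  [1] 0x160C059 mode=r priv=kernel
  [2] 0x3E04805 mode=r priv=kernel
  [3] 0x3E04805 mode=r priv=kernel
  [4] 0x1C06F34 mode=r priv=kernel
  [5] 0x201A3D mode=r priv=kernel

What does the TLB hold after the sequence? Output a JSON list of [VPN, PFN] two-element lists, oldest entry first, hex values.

Trace:
#0 VA=0x3E04805 (r,kernel):
  L0: frame=0x15 idx=31 entry=0x18007 [P=1 RW=1 US=1 PS=0]
  L1: frame=0x18 idx=4 entry=0x1B007 [P=1 RW=1 US=1 PS=0]
  ✓ 0x1B805  — 2 lookups
#1 VA=0x160C059 (r,kernel):
  L0: frame=0x15 idx=11 entry=0x1D007 [P=1 RW=1 US=1 PS=0]
  L1: frame=0x1D idx=12 entry=0x20007 [P=1 RW=1 US=1 PS=0]
  ✓ 0x20059  — 2 lookups
#2 VA=0x3E04805 (r,kernel):
  TLB hit vpn=0x3E04 → PA=0x1B805
#3 VA=0x3E04805 (r,kernel):
  TLB hit vpn=0x3E04 → PA=0x1B805
#4 VA=0x1C06F34 (r,kernel):
  L0: frame=0x15 idx=14 entry=0x23007 [P=1 RW=1 US=1 PS=0]
  L1: frame=0x23 idx=6 entry=0x24007 [P=1 RW=1 US=1 PS=0]
  ✓ 0x24F34  — 2 lookups
#5 VA=0x201A3D (r,kernel):
  L0: frame=0x15 idx=1 entry=0x27007 [P=1 RW=1 US=1 PS=0]
  L1: frame=0x27 idx=1 entry=0x29007 [P=1 RW=1 US=1 PS=0]
  ✓ 0x29A3D  — 2 lookups

TLB: [["0x160C", "0x20"], ["0x3E04", "0x1B"], ["0x1C06", "0x24"], ["0x201", "0x29"]]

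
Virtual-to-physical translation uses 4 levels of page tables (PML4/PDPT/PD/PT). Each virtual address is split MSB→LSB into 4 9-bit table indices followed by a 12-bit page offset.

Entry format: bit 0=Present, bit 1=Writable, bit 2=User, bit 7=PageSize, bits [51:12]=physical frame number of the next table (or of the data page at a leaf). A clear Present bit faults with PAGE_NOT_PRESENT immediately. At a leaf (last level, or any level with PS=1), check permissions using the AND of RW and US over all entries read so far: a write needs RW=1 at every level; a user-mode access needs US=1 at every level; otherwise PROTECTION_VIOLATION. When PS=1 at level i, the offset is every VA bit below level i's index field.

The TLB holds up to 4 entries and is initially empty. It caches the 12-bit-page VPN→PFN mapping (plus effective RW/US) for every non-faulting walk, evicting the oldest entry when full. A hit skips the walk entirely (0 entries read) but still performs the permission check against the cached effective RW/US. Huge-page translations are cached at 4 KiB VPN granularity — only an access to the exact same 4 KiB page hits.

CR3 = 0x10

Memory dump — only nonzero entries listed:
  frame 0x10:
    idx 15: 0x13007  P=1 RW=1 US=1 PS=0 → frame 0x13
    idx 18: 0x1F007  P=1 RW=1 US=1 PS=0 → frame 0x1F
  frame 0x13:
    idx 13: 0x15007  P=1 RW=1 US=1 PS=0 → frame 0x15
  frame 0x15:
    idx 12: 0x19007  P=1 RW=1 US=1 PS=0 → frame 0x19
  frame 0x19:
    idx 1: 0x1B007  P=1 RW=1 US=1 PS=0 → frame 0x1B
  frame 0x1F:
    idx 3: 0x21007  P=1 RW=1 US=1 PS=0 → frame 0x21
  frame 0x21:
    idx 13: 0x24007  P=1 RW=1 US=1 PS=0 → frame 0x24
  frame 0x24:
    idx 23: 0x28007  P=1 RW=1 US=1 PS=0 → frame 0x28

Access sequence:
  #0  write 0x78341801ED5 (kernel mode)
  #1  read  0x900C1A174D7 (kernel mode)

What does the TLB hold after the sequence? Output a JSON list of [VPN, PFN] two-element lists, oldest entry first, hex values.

Trace:
#0 VA=0x78341801ED5 (w,kernel):
  [0] read 0x10 idx=15: raw=0x13007 flags P=1 W=1 U=1 S=0
  [1] read 0x13 idx=13: raw=0x15007 flags P=1 W=1 U=1 S=0
  [2] read 0x15 idx=12: raw=0x19007 flags P=1 W=1 U=1 S=0
  [3] read 0x19 idx=1: raw=0x1B007 flags P=1 W=1 U=1 S=0
  → PA=0x1BED5  (4 entries read)
#1 VA=0x900C1A174D7 (r,kernel):
  [0] read 0x10 idx=18: raw=0x1F007 flags P=1 W=1 U=1 S=0
  [1] read 0x1F idx=3: raw=0x21007 flags P=1 W=1 U=1 S=0
  [2] read 0x21 idx=13: raw=0x24007 flags P=1 W=1 U=1 S=0
  [3] read 0x24 idx=23: raw=0x28007 flags P=1 W=1 U=1 S=0
  → PA=0x284D7  (4 entries read)

TLB: [["0x78341801", "0x1B"], ["0x900C1A17", "0x28"]]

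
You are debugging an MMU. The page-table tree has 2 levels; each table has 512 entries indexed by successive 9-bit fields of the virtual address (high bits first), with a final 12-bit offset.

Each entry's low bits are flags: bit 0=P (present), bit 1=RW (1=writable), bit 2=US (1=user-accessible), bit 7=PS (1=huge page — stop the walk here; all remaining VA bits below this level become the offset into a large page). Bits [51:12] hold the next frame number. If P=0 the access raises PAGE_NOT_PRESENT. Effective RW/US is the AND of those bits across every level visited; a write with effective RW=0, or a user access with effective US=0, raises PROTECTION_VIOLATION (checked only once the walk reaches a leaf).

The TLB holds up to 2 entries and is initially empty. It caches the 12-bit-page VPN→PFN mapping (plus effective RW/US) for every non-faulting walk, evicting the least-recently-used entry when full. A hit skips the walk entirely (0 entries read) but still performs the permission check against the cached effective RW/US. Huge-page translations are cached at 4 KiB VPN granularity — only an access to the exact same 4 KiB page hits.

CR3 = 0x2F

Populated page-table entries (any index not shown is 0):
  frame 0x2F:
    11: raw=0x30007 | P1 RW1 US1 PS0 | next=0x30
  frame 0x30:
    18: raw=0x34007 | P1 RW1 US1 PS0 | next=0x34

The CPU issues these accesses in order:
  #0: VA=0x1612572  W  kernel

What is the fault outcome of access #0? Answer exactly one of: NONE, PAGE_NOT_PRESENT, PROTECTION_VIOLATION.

Walk each access:
#0 VA=0x1612572 (w,kernel):
  [0] read 0x2F idx=11: raw=0x30007 flags P=1 W=1 U=1 S=0
  [1] read 0x30 idx=18: raw=0x34007 flags P=1 W=1 U=1 S=0
  ⇒ phys 0x34572  [2 reads]

Access #0 fault: NONE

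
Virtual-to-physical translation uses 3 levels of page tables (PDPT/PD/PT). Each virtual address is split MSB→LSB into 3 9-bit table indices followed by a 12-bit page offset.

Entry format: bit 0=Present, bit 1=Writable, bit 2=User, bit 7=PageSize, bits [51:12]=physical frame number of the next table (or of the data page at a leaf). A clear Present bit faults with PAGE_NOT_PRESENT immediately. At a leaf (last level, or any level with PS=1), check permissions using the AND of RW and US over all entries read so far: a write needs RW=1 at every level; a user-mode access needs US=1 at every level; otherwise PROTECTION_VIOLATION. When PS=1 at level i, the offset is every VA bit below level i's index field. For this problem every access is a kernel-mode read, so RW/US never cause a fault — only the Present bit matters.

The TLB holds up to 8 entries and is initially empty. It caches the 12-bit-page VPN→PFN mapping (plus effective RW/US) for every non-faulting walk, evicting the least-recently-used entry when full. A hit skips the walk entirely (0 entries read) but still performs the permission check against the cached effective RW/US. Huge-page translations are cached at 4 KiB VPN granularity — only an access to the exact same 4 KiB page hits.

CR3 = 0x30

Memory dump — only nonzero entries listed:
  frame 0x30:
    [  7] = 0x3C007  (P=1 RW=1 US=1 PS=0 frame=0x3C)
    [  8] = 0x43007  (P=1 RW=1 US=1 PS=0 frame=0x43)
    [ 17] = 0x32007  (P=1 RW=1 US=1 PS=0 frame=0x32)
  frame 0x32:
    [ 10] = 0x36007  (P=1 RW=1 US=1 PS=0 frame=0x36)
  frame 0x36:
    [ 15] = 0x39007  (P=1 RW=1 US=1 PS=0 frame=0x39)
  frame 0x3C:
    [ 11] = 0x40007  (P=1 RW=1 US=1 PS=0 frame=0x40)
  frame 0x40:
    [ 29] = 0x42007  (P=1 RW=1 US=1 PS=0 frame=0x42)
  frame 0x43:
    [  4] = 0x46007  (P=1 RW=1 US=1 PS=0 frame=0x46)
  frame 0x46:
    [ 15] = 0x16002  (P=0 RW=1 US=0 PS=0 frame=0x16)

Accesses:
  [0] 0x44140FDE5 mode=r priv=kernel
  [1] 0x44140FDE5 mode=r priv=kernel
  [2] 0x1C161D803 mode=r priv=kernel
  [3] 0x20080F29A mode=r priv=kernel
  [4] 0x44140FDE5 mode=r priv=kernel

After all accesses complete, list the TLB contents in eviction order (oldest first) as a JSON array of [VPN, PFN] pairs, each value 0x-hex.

Walk each access:
#0 VA=0x44140FDE5 (r,kernel):
  L0: frame=0x30 idx=17 entry=0x32007 [P=1 RW=1 US=1 PS=0]
  L1: frame=0x32 idx=10 entry=0x36007 [P=1 RW=1 US=1 PS=0]
  L2: frame=0x36 idx=15 entry=0x39007 [P=1 RW=1 US=1 PS=0]
  ✓ 0x39DE5  — 3 lookups
#1 VA=0x44140FDE5 (r,kernel):
  TLB hit vpn=0x44140F → PA=0x39DE5
#2 VA=0x1C161D803 (r,kernel):
  L0: frame=0x30 idx=7 entry=0x3C007 [P=1 RW=1 US=1 PS=0]
  L1: frame=0x3C idx=11 entry=0x40007 [P=1 RW=1 US=1 PS=0]
  L2: frame=0x40 idx=29 entry=0x42007 [P=1 RW=1 US=1 PS=0]
  ✓ 0x42803  — 3 lookups
#3 VA=0x20080F29A (r,kernel):
  L0: frame=0x30 idx=8 entry=0x43007 [P=1 RW=1 US=1 PS=0]
  L1: frame=0x43 idx=4 entry=0x46007 [P=1 RW=1 US=1 PS=0]
  L2: frame=0x46 idx=15 entry=0x16002 [P=0 RW=1 US=0 PS=0]
  ⇒ fault: PAGE_NOT_PRESENT  — 3 lookups
#4 VA=0x44140FDE5 (r,kernel):
  TLB hit vpn=0x44140F → PA=0x39DE5

TLB: [["0x1C161D", "0x42"], ["0x44140F", "0x39"]]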